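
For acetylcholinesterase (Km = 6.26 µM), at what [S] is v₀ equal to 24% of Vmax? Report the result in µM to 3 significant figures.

1.98 µM

v/Vmax = [S]/(Km+[S]) = 0.24, so [S] = Km·0.24/(1 − 0.24) = 6.26 × 0.3158.
[S] = 1.98 µM.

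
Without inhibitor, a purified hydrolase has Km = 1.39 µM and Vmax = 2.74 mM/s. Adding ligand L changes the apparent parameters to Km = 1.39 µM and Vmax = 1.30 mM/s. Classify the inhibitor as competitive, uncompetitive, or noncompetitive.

noncompetitive

Vmax decreases (2.74 → 1.30 mM/s) while Km is unchanged — pure noncompetitive inhibition.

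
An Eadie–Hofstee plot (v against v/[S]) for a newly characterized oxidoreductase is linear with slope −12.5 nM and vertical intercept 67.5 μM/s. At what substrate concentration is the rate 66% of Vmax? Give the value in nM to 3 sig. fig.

24.3 nM

The Eadie–Hofstee slope gives Km = 12.5 nM (slope = −Km).
v/Vmax = [S]/(Km+[S]) = 0.66 ⇒ [S] = Km·0.66/(1−0.66) = 12.5 × 1.941 = 24.3 nM.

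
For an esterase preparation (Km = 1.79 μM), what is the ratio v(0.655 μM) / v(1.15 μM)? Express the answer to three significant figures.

The fractional saturations are [S]/(Km+[S]) = 1.15/2.940 = 0.3912 and 0.655/2.445 = 0.2679.
v₂/v₁ is just their ratio: 0.2679/0.3912 = 0.685.

0.685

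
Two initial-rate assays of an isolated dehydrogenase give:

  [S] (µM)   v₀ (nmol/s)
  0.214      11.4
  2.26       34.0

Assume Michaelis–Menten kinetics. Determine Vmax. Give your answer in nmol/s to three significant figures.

42.9 nmol/s

In reciprocal form, 1/v = (Km/Vmax)·(1/[S]) + 1/Vmax. The two points give (1/[S], 1/v) = (4.673, 0.08772) and (0.4425, 0.02941).
Slope = (0.08772 − 0.02941)/(4.673 − 0.4425) = 0.01378; intercept = 0.08772 − 0.01378×4.673 = 0.02331.
Vmax = 1/intercept = 42.9 nmol/s; Km = slope × Vmax = 0.01378 × 42.9 = 0.591 µM.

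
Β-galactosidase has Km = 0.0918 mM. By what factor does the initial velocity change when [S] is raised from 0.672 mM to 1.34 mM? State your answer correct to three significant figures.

Since Vmax cancels, v₂/v₁ = [S]₂(Km+[S]₁) / [S]₁(Km+[S]₂).
= 1.34×(0.0918+0.672) / (0.672×(0.0918+1.34)) = 1.023/0.9622 = 1.06.

1.06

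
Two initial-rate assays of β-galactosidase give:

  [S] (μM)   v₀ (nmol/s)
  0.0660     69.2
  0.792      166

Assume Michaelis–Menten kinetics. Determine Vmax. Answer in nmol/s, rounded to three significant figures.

From v = Vmax[S]/(Km+[S]), each point gives Vmax = v(Km+[S])/[S].
Equating: 69.2(Km+0.0660)/0.0660 = 166(Km+0.792)/0.792.
1048·Km + 69.2 = 209.6·Km + 166, so (1048 − 209.6)·Km = 166 − 69.2.
Km = 96.80/838.9 = 0.115 μM; then Vmax = 69.2(0.115+0.0660)/0.0660 = 190 nmol/s.

190 nmol/s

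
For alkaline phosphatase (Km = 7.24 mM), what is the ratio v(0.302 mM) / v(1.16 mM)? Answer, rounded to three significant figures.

Since Vmax cancels, v₂/v₁ = [S]₂(Km+[S]₁) / [S]₁(Km+[S]₂).
= 0.302×(7.24+1.16) / (1.16×(7.24+0.302)) = 2.537/8.749 = 0.290.

0.290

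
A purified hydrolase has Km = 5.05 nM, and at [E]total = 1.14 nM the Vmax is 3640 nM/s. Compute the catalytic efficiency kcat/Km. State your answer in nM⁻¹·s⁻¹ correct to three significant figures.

kcat = Vmax/[E]total = 3640/1.14 = 3190 s⁻¹.
kcat/Km = 3190/5.05 = 632 nM⁻¹·s⁻¹.

632 nM⁻¹·s⁻¹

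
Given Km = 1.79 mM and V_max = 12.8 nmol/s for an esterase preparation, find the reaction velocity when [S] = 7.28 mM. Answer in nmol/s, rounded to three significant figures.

10.3 nmol/s

[S]/(Km+[S]) = 7.28/9.070 = 0.8026, the fractional saturation.
v = 0.8026 × Vmax = 0.8026 × 12.8 = 10.3 nmol/s.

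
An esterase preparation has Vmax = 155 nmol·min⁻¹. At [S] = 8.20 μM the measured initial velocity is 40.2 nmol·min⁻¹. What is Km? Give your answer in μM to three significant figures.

v/Vmax = 40.2/155 = 0.2594 = [S]/(Km+[S]).
So Km + [S] = [S]/0.2594 = 31.62 μM, giving Km = 31.62 − 8.20 = 23.4 μM.

23.4 μM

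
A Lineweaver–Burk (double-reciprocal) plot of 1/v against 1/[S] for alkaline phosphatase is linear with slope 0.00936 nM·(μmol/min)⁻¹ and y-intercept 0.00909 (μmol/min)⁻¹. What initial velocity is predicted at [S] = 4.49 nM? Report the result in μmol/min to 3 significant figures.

The y-intercept is 1/Vmax, so Vmax = 1/0.00909 = 110 μmol/min.
The slope is Km/Vmax, so Km = 0.00936 × 110 = 1.03 nM.
Then v = 110 × 4.49/(1.03 + 4.49) = 89.5 μmol/min.

89.5 μmol/min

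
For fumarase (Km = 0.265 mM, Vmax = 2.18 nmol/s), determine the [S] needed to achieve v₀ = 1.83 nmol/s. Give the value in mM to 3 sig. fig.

1.39 mM

The required fractional saturation is v/Vmax = 1.83/2.18 = 0.8394.
Then [S]/(Km+[S]) = 0.8394 ⇒ [S] = 0.265 × 0.8394/(1 − 0.8394) = 1.39 mM.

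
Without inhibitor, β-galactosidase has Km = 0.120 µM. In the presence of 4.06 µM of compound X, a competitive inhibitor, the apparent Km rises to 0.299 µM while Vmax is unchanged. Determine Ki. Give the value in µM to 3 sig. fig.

2.72 µM

Competitive: Km,app = α·Km with α = 1 + [I]/Ki.
α = Km,app/Km = 0.299/0.120 = 2.492.
Since α = 1 + [I]/Ki, [I]/Ki = 2.492 − 1 = 1.492 and Ki = 4.06/1.492 = 2.72 µM.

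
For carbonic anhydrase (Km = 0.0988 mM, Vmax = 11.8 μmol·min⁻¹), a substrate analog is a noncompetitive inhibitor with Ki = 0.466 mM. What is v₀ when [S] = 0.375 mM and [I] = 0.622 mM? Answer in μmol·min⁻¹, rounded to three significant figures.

With α = 1 + [I]/Ki = 1 + 0.622/0.466 = 2.335, the noncompetitive rate law is v = (Vmax/α)·[S] / (Km + [S]).
v = (11.8/2.335)×0.375 / (0.0988 + 0.375) = 1.895/0.4738 = 4.00 μmol·min⁻¹.

4.00 μmol·min⁻¹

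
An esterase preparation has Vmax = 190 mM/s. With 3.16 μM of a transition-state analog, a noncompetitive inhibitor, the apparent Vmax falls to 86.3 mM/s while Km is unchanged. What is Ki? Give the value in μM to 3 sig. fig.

2.63 μM

Noncompetitive: Vmax,app = Vmax/α with α = 1 + [I]/Ki.
α = Vmax/Vmax,app = 190/86.3 = 2.202.
Since α = 1 + [I]/Ki, [I]/Ki = 2.202 − 1 = 1.202 and Ki = 3.16/1.202 = 2.63 μM.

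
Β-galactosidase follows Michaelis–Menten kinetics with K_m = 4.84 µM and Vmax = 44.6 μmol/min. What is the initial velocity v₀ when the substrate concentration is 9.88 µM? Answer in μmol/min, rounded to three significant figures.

[S]/(Km+[S]) = 9.88/14.72 = 0.6712, the fractional saturation.
v = 0.6712 × Vmax = 0.6712 × 44.6 = 29.9 μmol/min.

29.9 μmol/min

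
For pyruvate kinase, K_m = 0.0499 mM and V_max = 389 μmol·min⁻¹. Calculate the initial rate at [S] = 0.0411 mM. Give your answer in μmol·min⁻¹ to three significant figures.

176 μmol·min⁻¹

v = Vmax·[S]/(Km + [S]) = 389 × 0.0411 / (0.0499 + 0.0411)
  = 15.99 / 0.09100 = 176 μmol·min⁻¹.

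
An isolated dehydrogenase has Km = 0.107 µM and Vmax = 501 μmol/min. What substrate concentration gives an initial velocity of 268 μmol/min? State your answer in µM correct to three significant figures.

0.123 µM

The required fractional saturation is v/Vmax = 268/501 = 0.5349.
Then [S]/(Km+[S]) = 0.5349 ⇒ [S] = 0.107 × 0.5349/(1 − 0.5349) = 0.123 µM.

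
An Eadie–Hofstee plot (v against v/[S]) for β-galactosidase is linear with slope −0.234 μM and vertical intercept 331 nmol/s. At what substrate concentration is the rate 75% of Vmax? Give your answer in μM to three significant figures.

0.702 μM

The Eadie–Hofstee slope gives Km = 0.234 μM (slope = −Km).
v/Vmax = [S]/(Km+[S]) = 0.75 ⇒ [S] = Km·0.75/(1−0.75) = 0.234 × 3.000 = 0.702 μM.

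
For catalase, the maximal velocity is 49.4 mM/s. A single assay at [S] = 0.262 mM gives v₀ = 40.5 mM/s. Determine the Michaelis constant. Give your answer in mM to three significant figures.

0.0576 mM

From v = Vmax[S]/(Km+[S]), Km = [S](Vmax − v)/v.
Km = 0.262 × (49.4 − 40.5) / 40.5 = 2.332/40.5 = 0.0576 mM.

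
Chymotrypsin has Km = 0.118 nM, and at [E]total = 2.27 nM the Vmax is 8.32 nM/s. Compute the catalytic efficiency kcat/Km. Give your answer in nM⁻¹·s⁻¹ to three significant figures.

kcat = Vmax/[E]total = 8.32/2.27 = 3.67 s⁻¹.
kcat/Km = 3.67/0.118 = 31.1 nM⁻¹·s⁻¹.

31.1 nM⁻¹·s⁻¹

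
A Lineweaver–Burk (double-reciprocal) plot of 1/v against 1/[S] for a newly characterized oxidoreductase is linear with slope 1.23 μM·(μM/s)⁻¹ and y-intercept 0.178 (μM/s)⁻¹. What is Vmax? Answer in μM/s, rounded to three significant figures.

The y-intercept of a Lineweaver–Burk plot equals 1/Vmax, so Vmax = 1/0.178 = 5.62 μM/s.

5.62 μM/s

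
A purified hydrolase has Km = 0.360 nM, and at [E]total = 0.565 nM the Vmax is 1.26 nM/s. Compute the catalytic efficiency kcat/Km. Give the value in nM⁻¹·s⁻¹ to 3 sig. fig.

6.19 nM⁻¹·s⁻¹

kcat = Vmax/[E]total = 1.26/0.565 = 2.23 s⁻¹.
kcat/Km = 2.23/0.360 = 6.19 nM⁻¹·s⁻¹.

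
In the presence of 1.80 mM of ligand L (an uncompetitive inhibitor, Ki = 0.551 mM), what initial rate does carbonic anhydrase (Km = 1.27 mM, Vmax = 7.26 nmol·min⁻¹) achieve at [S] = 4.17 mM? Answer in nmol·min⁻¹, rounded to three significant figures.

1.59 nmol·min⁻¹

α = 1 + [I]/Ki = 1 + 1.80/0.551 = 4.267.
For an uncompetitive inhibitor, both parameters are divided by α, giving Vmax/α and Km/α: Km,app = 0.298 mM, Vmax,app = 1.70 nmol·min⁻¹.
v = Vmax,app·[S]/(Km,app + [S]) = 1.70 × 4.17/(0.298 + 4.17) = 1.59 nmol·min⁻¹.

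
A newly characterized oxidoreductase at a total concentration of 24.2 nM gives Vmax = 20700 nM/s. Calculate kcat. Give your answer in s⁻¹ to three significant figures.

kcat = Vmax/[E]total = 20700 nM/s / 24.2 nM = 855 s⁻¹.

855 s⁻¹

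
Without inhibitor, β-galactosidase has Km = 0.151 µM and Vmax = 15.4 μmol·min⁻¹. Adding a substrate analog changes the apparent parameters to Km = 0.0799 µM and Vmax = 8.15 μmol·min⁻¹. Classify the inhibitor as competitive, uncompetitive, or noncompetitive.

uncompetitive

Both Km and Vmax decrease by the same factor (~1.89-fold) — characteristic of uncompetitive inhibition.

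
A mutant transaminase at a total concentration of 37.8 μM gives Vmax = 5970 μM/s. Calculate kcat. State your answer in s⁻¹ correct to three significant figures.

kcat = Vmax/[E]total = 5970 μM/s / 37.8 μM = 158 s⁻¹.

158 s⁻¹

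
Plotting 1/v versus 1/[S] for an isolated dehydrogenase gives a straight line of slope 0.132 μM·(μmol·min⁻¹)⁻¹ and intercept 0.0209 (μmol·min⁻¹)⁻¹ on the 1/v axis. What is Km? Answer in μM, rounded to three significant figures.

y-intercept = 1/Vmax ⇒ Vmax = 47.8 μmol·min⁻¹; slope = Km/Vmax ⇒ Km = slope × Vmax.
Km = 0.132 × 47.8 = 6.32 μM.

6.32 μM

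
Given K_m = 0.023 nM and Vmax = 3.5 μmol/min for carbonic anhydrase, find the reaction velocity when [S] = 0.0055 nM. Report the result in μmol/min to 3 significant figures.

0.675 μmol/min

[S]/(Km+[S]) = 0.0055/0.02850 = 0.1930, the fractional saturation.
v = 0.1930 × Vmax = 0.1930 × 3.5 = 0.675 μmol/min.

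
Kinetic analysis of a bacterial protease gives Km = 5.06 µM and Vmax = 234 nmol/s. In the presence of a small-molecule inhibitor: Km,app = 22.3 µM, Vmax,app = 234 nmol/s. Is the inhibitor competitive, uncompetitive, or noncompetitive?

Km increases (5.06 → 22.3 µM) while Vmax is unchanged — the hallmark of competitive inhibition.

competitive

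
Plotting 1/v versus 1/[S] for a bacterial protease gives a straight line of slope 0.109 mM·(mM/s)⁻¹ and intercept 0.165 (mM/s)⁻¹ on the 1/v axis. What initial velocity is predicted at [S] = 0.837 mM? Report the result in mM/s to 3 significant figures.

3.39 mM/s

The y-intercept is 1/Vmax, so Vmax = 1/0.165 = 6.06 mM/s.
The slope is Km/Vmax, so Km = 0.109 × 6.06 = 0.661 mM.
Then v = 6.06 × 0.837/(0.661 + 0.837) = 3.39 mM/s.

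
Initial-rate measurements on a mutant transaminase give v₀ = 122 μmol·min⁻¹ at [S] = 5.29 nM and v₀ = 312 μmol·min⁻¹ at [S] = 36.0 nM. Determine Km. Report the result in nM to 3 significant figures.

13.2 nM

From v = Vmax[S]/(Km+[S]), each point gives Vmax = v(Km+[S])/[S].
Equating: 122(Km+5.29)/5.29 = 312(Km+36.0)/36.0.
23.06·Km + 122 = 8.667·Km + 312, so (23.06 − 8.667)·Km = 312 − 122.
Km = 190.0/14.40 = 13.2 nM; then Vmax = 122(13.2+5.29)/5.29 = 426 μmol·min⁻¹.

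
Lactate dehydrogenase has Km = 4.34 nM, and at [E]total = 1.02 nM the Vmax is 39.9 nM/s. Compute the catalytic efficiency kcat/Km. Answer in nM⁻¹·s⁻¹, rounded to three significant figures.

9.01 nM⁻¹·s⁻¹

kcat = Vmax/[E]total = 39.9/1.02 = 39.1 s⁻¹.
kcat/Km = 39.1/4.34 = 9.01 nM⁻¹·s⁻¹.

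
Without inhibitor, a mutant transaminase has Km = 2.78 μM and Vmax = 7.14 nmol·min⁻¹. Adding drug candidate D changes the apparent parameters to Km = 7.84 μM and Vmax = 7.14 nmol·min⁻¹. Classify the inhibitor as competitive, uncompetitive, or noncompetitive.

competitive

Km increases (2.78 → 7.84 μM) while Vmax is unchanged — the hallmark of competitive inhibition.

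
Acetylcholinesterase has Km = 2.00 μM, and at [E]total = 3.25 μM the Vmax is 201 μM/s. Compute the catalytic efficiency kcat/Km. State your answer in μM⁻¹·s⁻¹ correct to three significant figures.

30.9 μM⁻¹·s⁻¹

kcat = Vmax/[E]total = 201/3.25 = 61.8 s⁻¹.
kcat/Km = 61.8/2.00 = 30.9 μM⁻¹·s⁻¹.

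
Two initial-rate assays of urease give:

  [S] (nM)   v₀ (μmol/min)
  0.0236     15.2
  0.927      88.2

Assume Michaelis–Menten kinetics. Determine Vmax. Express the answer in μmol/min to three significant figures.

From v = Vmax[S]/(Km+[S]), each point gives Vmax = v(Km+[S])/[S].
Equating: 15.2(Km+0.0236)/0.0236 = 88.2(Km+0.927)/0.927.
644.1·Km + 15.2 = 95.15·Km + 88.2, so (644.1 − 95.15)·Km = 88.2 − 15.2.
Km = 73.00/548.9 = 0.133 nM; then Vmax = 15.2(0.133+0.0236)/0.0236 = 101 μmol/min.

101 μmol/min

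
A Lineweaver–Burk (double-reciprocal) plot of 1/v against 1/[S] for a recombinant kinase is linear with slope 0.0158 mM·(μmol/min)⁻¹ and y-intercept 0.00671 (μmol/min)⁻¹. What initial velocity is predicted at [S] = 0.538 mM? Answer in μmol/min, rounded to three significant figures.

The y-intercept is 1/Vmax, so Vmax = 1/0.00671 = 149 μmol/min.
The slope is Km/Vmax, so Km = 0.0158 × 149 = 2.35 mM.
Then v = 149 × 0.538/(2.35 + 0.538) = 27.7 μmol/min.

27.7 μmol/min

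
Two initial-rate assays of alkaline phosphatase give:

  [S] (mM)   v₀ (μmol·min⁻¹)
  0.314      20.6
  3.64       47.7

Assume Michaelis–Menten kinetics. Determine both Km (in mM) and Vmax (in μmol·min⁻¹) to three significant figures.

Km = 0.516 mM; Vmax = 54.5 μmol·min⁻¹

From v = Vmax[S]/(Km+[S]), each point gives Vmax = v(Km+[S])/[S].
Equating: 20.6(Km+0.314)/0.314 = 47.7(Km+3.64)/3.64.
65.61·Km + 20.6 = 13.10·Km + 47.7, so (65.61 − 13.10)·Km = 47.7 − 20.6.
Km = 27.10/52.50 = 0.516 mM; then Vmax = 20.6(0.516+0.314)/0.314 = 54.5 μmol·min⁻¹.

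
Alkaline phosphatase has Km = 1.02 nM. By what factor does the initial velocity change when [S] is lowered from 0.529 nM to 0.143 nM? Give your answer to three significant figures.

0.360

The fractional saturations are [S]/(Km+[S]) = 0.529/1.549 = 0.3415 and 0.143/1.163 = 0.1230.
v₂/v₁ is just their ratio: 0.1230/0.3415 = 0.360.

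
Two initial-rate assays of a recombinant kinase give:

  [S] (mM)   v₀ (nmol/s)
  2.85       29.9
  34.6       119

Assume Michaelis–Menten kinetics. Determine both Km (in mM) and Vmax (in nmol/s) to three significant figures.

From v = Vmax[S]/(Km+[S]), each point gives Vmax = v(Km+[S])/[S].
Equating: 29.9(Km+2.85)/2.85 = 119(Km+34.6)/34.6.
10.49·Km + 29.9 = 3.439·Km + 119, so (10.49 − 3.439)·Km = 119 − 29.9.
Km = 89.10/7.052 = 12.6 mM; then Vmax = 29.9(12.6+2.85)/2.85 = 162 nmol/s.

Km = 12.6 mM; Vmax = 162 nmol/s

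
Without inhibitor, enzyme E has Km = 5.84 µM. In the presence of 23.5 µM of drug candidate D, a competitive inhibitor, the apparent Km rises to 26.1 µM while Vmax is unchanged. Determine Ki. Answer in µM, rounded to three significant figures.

6.77 µM

Competitive: Km,app = α·Km with α = 1 + [I]/Ki.
α = Km,app/Km = 26.1/5.84 = 4.469.
Since α = 1 + [I]/Ki, [I]/Ki = 4.469 − 1 = 3.469 and Ki = 23.5/3.469 = 6.77 µM.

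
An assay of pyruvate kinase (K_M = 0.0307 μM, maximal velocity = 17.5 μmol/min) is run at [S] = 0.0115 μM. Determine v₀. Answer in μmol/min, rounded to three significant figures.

4.77 μmol/min

[S]/(Km+[S]) = 0.0115/0.04220 = 0.2725, the fractional saturation.
v = 0.2725 × Vmax = 0.2725 × 17.5 = 4.77 μmol/min.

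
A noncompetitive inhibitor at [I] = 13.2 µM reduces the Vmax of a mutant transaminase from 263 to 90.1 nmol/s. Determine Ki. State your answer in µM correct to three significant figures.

6.88 µM

Noncompetitive: Vmax,app = Vmax/α with α = 1 + [I]/Ki.
α = Vmax/Vmax,app = 263/90.1 = 2.919.
Since α = 1 + [I]/Ki, [I]/Ki = 2.919 − 1 = 1.919 and Ki = 13.2/1.919 = 6.88 µM.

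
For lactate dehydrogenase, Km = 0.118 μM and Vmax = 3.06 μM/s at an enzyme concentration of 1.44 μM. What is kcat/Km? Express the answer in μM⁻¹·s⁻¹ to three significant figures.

18.0 μM⁻¹·s⁻¹

kcat = Vmax/[E]total = 3.06/1.44 = 2.12 s⁻¹.
kcat/Km = 2.12/0.118 = 18.0 μM⁻¹·s⁻¹.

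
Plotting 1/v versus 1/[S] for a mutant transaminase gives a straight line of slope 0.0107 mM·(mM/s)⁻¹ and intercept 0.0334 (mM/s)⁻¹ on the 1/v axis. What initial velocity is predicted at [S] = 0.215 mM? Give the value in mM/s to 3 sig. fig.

12.0 mM/s

The y-intercept is 1/Vmax, so Vmax = 1/0.0334 = 29.9 mM/s.
The slope is Km/Vmax, so Km = 0.0107 × 29.9 = 0.320 mM.
Then v = 29.9 × 0.215/(0.320 + 0.215) = 12.0 mM/s.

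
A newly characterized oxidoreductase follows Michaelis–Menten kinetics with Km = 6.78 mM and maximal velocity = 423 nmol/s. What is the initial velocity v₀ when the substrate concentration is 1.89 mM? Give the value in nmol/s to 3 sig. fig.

v = Vmax·[S]/(Km + [S]) = 423 × 1.89 / (6.78 + 1.89)
  = 799.5 / 8.670 = 92.2 nmol/s.

92.2 nmol/s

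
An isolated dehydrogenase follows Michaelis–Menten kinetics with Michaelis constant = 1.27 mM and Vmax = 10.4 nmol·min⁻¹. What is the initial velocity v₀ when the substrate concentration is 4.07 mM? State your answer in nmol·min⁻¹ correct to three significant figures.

[S]/(Km+[S]) = 4.07/5.340 = 0.7622, the fractional saturation.
v = 0.7622 × Vmax = 0.7622 × 10.4 = 7.93 nmol·min⁻¹.

7.93 nmol·min⁻¹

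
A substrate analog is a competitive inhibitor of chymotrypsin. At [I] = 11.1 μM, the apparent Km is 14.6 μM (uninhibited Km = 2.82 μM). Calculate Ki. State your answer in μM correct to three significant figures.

Competitive: Km,app = α·Km with α = 1 + [I]/Ki.
α = Km,app/Km = 14.6/2.82 = 5.177.
Ki = [I]/(α − 1) = 11.1/4.177 = 2.66 μM.

2.66 μM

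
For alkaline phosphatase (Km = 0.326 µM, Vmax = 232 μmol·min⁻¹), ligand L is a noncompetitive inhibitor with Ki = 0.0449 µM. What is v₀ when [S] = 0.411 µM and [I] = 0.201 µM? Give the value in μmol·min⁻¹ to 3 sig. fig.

α = 1 + [I]/Ki = 1 + 0.201/0.0449 = 5.477.
For a noncompetitive inhibitor, Vmax is reduced to Vmax/α while Km is unchanged: Km,app = 0.326 µM, Vmax,app = 42.4 μmol·min⁻¹.
v = Vmax,app·[S]/(Km,app + [S]) = 42.4 × 0.411/(0.326 + 0.411) = 23.6 μmol·min⁻¹.

23.6 μmol·min⁻¹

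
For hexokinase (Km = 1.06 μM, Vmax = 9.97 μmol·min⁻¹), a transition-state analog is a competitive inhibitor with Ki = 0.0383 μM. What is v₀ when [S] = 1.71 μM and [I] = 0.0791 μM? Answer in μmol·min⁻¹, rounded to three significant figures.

With α = 1 + [I]/Ki = 1 + 0.0791/0.0383 = 3.065, the competitive rate law is v = Vmax[S] / (αKm + [S]).
v = 9.97×1.71 / (3.065×1.06 + 1.71) = 17.05/4.959 = 3.44 μmol·min⁻¹.

3.44 μmol·min⁻¹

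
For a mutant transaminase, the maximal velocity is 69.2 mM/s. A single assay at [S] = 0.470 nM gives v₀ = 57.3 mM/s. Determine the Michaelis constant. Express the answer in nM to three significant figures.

0.0976 nM

v/Vmax = 57.3/69.2 = 0.8280 = [S]/(Km+[S]).
So Km + [S] = [S]/0.8280 = 0.5676 nM, giving Km = 0.5676 − 0.470 = 0.0976 nM.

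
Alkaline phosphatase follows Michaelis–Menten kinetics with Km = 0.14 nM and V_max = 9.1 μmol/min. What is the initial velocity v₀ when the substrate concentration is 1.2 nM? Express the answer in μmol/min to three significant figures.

v = Vmax·[S]/(Km + [S]) = 9.1 × 1.2 / (0.14 + 1.2)
  = 10.92 / 1.340 = 8.15 μmol/min.

8.15 μmol/min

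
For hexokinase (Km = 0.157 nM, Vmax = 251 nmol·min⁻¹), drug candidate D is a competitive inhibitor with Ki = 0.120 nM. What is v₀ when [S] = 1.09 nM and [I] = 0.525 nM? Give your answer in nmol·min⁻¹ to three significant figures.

141 nmol·min⁻¹

With α = 1 + [I]/Ki = 1 + 0.525/0.120 = 5.375, the competitive rate law is v = Vmax[S] / (αKm + [S]).
v = 251×1.09 / (5.375×0.157 + 1.09) = 273.6/1.934 = 141 nmol·min⁻¹.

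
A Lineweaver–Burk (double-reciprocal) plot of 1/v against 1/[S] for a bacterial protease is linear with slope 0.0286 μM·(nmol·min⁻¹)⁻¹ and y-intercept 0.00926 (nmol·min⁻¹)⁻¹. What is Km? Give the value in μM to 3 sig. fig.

3.09 μM

y-intercept = 1/Vmax ⇒ Vmax = 108 nmol·min⁻¹; slope = Km/Vmax ⇒ Km = slope × Vmax.
Km = 0.0286 × 108 = 3.09 μM.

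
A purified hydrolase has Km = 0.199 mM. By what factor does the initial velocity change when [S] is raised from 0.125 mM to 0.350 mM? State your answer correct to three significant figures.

1.65

Since Vmax cancels, v₂/v₁ = [S]₂(Km+[S]₁) / [S]₁(Km+[S]₂).
= 0.350×(0.199+0.125) / (0.125×(0.199+0.350)) = 0.1134/0.06862 = 1.65.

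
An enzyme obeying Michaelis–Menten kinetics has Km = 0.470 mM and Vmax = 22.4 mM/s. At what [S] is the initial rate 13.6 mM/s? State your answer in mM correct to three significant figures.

0.726 mM

The required fractional saturation is v/Vmax = 13.6/22.4 = 0.6071.
Then [S]/(Km+[S]) = 0.6071 ⇒ [S] = 0.470 × 0.6071/(1 − 0.6071) = 0.726 mM.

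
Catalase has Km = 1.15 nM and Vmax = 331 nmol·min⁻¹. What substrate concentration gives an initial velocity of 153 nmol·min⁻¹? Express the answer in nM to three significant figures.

Rearranging v = Vmax[S]/(Km+[S]) gives [S] = Km·v/(Vmax − v).
[S] = 1.15 × 153 / (331 − 153) = 176.0/178.0 = 0.988 nM.

0.988 nM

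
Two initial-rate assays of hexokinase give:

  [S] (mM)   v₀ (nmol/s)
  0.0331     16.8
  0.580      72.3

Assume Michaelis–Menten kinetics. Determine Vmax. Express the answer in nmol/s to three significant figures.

From v = Vmax[S]/(Km+[S]), each point gives Vmax = v(Km+[S])/[S].
Equating: 16.8(Km+0.0331)/0.0331 = 72.3(Km+0.580)/0.580.
507.6·Km + 16.8 = 124.7·Km + 72.3, so (507.6 − 124.7)·Km = 72.3 − 16.8.
Km = 55.50/382.9 = 0.145 mM; then Vmax = 16.8(0.145+0.0331)/0.0331 = 90.4 nmol/s.

90.4 nmol/s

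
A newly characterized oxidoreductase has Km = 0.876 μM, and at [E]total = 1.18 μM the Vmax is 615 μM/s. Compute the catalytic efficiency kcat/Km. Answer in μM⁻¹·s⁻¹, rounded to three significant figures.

595 μM⁻¹·s⁻¹

kcat = Vmax/[E]total = 615/1.18 = 521 s⁻¹.
kcat/Km = 521/0.876 = 595 μM⁻¹·s⁻¹.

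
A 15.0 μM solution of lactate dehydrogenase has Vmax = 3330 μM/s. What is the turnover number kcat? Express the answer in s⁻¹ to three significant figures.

222 s⁻¹

kcat = Vmax/[E]total = 3330 μM/s / 15.0 μM = 222 s⁻¹.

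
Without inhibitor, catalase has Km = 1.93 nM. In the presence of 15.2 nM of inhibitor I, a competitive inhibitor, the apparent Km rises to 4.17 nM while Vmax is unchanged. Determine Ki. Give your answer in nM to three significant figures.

13.1 nM

Competitive: Km,app = α·Km with α = 1 + [I]/Ki.
α = Km,app/Km = 4.17/1.93 = 2.161.
Ki = [I]/(α − 1) = 15.2/1.161 = 13.1 nM.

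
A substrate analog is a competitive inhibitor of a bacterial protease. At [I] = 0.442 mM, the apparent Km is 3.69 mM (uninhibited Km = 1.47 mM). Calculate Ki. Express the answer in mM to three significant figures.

0.293 mM

Competitive: Km,app = α·Km with α = 1 + [I]/Ki.
α = Km,app/Km = 3.69/1.47 = 2.510.
Since α = 1 + [I]/Ki, [I]/Ki = 2.510 − 1 = 1.510 and Ki = 0.442/1.510 = 0.293 mM.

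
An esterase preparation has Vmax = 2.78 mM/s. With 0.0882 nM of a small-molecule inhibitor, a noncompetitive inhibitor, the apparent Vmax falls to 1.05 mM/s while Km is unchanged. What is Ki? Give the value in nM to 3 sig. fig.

0.0535 nM

Noncompetitive: Vmax,app = Vmax/α with α = 1 + [I]/Ki.
α = Vmax/Vmax,app = 2.78/1.05 = 2.648.
Since α = 1 + [I]/Ki, [I]/Ki = 2.648 − 1 = 1.648 and Ki = 0.0882/1.648 = 0.0535 nM.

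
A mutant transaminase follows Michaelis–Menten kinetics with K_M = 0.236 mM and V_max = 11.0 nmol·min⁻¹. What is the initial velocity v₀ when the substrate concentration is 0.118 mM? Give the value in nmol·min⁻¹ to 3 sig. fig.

v = Vmax·[S]/(Km + [S]) = 11.0 × 0.118 / (0.236 + 0.118)
  = 1.298 / 0.3540 = 3.67 nmol·min⁻¹.

3.67 nmol·min⁻¹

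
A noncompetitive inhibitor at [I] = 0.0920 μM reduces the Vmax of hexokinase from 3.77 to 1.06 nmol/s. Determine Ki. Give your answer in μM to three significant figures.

0.0360 μM

Noncompetitive: Vmax,app = Vmax/α with α = 1 + [I]/Ki.
α = Vmax/Vmax,app = 3.77/1.06 = 3.557.
Since α = 1 + [I]/Ki, [I]/Ki = 3.557 − 1 = 2.557 and Ki = 0.0920/2.557 = 0.0360 μM.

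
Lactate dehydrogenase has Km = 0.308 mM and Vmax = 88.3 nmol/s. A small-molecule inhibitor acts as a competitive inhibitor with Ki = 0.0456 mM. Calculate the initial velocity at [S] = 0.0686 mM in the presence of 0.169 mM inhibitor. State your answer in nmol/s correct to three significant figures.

With α = 1 + [I]/Ki = 1 + 0.169/0.0456 = 4.706, the competitive rate law is v = Vmax[S] / (αKm + [S]).
v = 88.3×0.0686 / (4.706×0.308 + 0.0686) = 6.057/1.518 = 3.99 nmol/s.

3.99 nmol/s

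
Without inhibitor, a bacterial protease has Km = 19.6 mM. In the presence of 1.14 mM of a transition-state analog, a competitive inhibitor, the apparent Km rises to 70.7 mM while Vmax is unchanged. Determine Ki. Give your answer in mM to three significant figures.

0.437 mM

Competitive: Km,app = α·Km with α = 1 + [I]/Ki.
α = Km,app/Km = 70.7/19.6 = 3.607.
Since α = 1 + [I]/Ki, [I]/Ki = 3.607 − 1 = 2.607 and Ki = 1.14/2.607 = 0.437 mM.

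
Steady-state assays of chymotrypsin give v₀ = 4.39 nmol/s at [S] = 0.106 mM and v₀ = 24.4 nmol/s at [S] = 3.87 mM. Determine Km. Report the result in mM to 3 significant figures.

0.570 mM

In reciprocal form, 1/v = (Km/Vmax)·(1/[S]) + 1/Vmax. The two points give (1/[S], 1/v) = (9.434, 0.2278) and (0.2584, 0.04098).
Slope = (0.2278 − 0.04098)/(9.434 − 0.2584) = 0.02036; intercept = 0.2278 − 0.02036×9.434 = 0.03572.
Vmax = 1/intercept = 28.0 nmol/s; Km = slope × Vmax = 0.02036 × 28.0 = 0.570 mM.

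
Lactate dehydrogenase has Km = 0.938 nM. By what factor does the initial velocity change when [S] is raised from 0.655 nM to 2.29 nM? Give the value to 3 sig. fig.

1.73

The fractional saturations are [S]/(Km+[S]) = 0.655/1.593 = 0.4112 and 2.29/3.228 = 0.7094.
v₂/v₁ is just their ratio: 0.7094/0.4112 = 1.73.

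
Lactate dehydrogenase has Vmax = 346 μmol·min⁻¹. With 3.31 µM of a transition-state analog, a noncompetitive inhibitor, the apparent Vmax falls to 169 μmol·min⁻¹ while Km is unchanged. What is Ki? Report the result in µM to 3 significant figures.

3.16 µM

Noncompetitive: Vmax,app = Vmax/α with α = 1 + [I]/Ki.
α = Vmax/Vmax,app = 346/169 = 2.047.
Ki = [I]/(α − 1) = 3.31/1.047 = 3.16 µM.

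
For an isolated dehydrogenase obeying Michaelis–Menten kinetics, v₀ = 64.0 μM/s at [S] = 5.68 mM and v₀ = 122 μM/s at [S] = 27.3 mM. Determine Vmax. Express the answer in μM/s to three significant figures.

160 μM/s

From v = Vmax[S]/(Km+[S]), each point gives Vmax = v(Km+[S])/[S].
Equating: 64.0(Km+5.68)/5.68 = 122(Km+27.3)/27.3.
11.27·Km + 64.0 = 4.469·Km + 122, so (11.27 − 4.469)·Km = 122 − 64.0.
Km = 58.00/6.799 = 8.53 mM; then Vmax = 64.0(8.53+5.68)/5.68 = 160 μM/s.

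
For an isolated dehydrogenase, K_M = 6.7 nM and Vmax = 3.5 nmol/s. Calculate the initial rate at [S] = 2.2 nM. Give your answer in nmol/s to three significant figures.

[S]/(Km+[S]) = 2.2/8.900 = 0.2472, the fractional saturation.
v = 0.2472 × Vmax = 0.2472 × 3.5 = 0.865 nmol/s.

0.865 nmol/s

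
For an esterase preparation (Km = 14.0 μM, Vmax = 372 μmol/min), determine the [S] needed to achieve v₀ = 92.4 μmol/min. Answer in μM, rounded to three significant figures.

The required fractional saturation is v/Vmax = 92.4/372 = 0.2484.
Then [S]/(Km+[S]) = 0.2484 ⇒ [S] = 14.0 × 0.2484/(1 − 0.2484) = 4.63 μM.

4.63 μM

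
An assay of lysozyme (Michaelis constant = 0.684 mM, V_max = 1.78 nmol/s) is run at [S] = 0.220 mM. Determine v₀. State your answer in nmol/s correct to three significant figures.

0.433 nmol/s

v = Vmax·[S]/(Km + [S]) = 1.78 × 0.220 / (0.684 + 0.220)
  = 0.3916 / 0.9040 = 0.433 nmol/s.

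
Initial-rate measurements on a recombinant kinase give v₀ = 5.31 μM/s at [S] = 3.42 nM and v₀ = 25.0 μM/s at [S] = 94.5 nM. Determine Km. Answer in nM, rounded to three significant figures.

From v = Vmax[S]/(Km+[S]), each point gives Vmax = v(Km+[S])/[S].
Equating: 5.31(Km+3.42)/3.42 = 25.0(Km+94.5)/94.5.
1.553·Km + 5.31 = 0.2646·Km + 25.0, so (1.553 − 0.2646)·Km = 25.0 − 5.31.
Km = 19.69/1.288 = 15.3 nM; then Vmax = 5.31(15.3+3.42)/3.42 = 29.0 μM/s.

15.3 nM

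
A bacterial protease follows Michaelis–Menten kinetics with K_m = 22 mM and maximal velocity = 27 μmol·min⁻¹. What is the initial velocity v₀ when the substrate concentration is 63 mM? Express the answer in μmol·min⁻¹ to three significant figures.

20.0 μmol·min⁻¹

[S]/(Km+[S]) = 63/85.00 = 0.7412, the fractional saturation.
v = 0.7412 × Vmax = 0.7412 × 27 = 20.0 μmol·min⁻¹.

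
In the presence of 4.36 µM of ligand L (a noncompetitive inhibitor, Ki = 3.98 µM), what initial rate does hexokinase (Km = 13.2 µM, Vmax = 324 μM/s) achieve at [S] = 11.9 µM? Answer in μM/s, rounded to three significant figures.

73.3 μM/s

α = 1 + [I]/Ki = 1 + 4.36/3.98 = 2.095.
For a noncompetitive inhibitor, Vmax is reduced to Vmax/α while Km is unchanged: Km,app = 13.2 µM, Vmax,app = 155 μM/s.
v = Vmax,app·[S]/(Km,app + [S]) = 155 × 11.9/(13.2 + 11.9) = 73.3 μM/s.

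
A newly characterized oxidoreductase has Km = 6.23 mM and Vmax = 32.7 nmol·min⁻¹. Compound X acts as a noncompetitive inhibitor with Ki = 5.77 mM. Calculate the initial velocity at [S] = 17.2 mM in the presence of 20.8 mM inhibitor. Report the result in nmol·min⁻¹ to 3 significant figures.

With α = 1 + [I]/Ki = 1 + 20.8/5.77 = 4.605, the noncompetitive rate law is v = (Vmax/α)·[S] / (Km + [S]).
v = (32.7/4.605)×17.2 / (6.23 + 17.2) = 122.1/23.43 = 5.21 nmol·min⁻¹.

5.21 nmol·min⁻¹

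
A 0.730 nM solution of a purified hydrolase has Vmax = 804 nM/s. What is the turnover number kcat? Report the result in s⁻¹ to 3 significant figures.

kcat = Vmax/[E]total = 804 nM/s / 0.730 nM = 1100 s⁻¹.

1100 s⁻¹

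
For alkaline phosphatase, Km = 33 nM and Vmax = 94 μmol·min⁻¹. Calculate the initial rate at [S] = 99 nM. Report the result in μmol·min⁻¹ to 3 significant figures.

70.5 μmol·min⁻¹

v = Vmax·[S]/(Km + [S]) = 94 × 99 / (33 + 99)
  = 9306 / 132.0 = 70.5 μmol·min⁻¹.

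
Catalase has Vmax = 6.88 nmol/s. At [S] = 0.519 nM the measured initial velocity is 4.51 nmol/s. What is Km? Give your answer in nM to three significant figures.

0.273 nM

v/Vmax = 4.51/6.88 = 0.6555 = [S]/(Km+[S]).
So Km + [S] = [S]/0.6555 = 0.7917 nM, giving Km = 0.7917 − 0.519 = 0.273 nM.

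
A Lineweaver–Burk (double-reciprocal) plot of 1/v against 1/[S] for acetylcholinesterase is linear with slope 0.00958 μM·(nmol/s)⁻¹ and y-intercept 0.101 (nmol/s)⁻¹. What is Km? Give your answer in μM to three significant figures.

y-intercept = 1/Vmax ⇒ Vmax = 9.90 nmol/s; slope = Km/Vmax ⇒ Km = slope × Vmax.
Km = 0.00958 × 9.90 = 0.0949 μM.

0.0949 μM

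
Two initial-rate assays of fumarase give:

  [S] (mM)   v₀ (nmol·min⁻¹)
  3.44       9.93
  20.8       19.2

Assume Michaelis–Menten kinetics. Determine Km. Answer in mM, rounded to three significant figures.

In reciprocal form, 1/v = (Km/Vmax)·(1/[S]) + 1/Vmax. The two points give (1/[S], 1/v) = (0.2907, 0.1007) and (0.04808, 0.05208).
Slope = (0.1007 − 0.05208)/(0.2907 − 0.04808) = 0.2004; intercept = 0.1007 − 0.2004×0.2907 = 0.04245.
Vmax = 1/intercept = 23.6 nmol·min⁻¹; Km = slope × Vmax = 0.2004 × 23.6 = 4.72 mM.

4.72 mM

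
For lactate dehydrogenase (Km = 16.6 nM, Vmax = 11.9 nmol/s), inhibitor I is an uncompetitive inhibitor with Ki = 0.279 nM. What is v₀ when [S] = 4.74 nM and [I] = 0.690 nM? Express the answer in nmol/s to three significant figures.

With α = 1 + [I]/Ki = 1 + 0.690/0.279 = 3.473, the uncompetitive rate law is v = (Vmax/α)·[S] / (Km/α + [S]).
v = (11.9/3.473)×4.74 / (16.6/3.473 + 4.74) = 16.24/9.520 = 1.71 nmol/s.

1.71 nmol/s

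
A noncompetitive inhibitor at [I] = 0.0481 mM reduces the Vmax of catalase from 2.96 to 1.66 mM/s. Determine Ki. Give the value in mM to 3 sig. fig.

0.0614 mM

Noncompetitive: Vmax,app = Vmax/α with α = 1 + [I]/Ki.
α = Vmax/Vmax,app = 2.96/1.66 = 1.783.
Since α = 1 + [I]/Ki, [I]/Ki = 1.783 − 1 = 0.7831 and Ki = 0.0481/0.7831 = 0.0614 mM.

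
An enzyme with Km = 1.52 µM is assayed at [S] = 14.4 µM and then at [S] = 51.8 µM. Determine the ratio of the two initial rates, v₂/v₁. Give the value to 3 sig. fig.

1.07

Since Vmax cancels, v₂/v₁ = [S]₂(Km+[S]₁) / [S]₁(Km+[S]₂).
= 51.8×(1.52+14.4) / (14.4×(1.52+51.8)) = 824.7/767.8 = 1.07.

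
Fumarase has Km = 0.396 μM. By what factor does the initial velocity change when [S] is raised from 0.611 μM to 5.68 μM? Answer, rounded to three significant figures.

Since Vmax cancels, v₂/v₁ = [S]₂(Km+[S]₁) / [S]₁(Km+[S]₂).
= 5.68×(0.396+0.611) / (0.611×(0.396+5.68)) = 5.720/3.712 = 1.54.

1.54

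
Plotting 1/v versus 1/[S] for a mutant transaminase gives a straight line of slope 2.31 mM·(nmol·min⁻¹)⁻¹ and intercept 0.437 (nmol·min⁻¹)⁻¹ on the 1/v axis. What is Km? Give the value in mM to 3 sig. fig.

y-intercept = 1/Vmax ⇒ Vmax = 2.29 nmol·min⁻¹; slope = Km/Vmax ⇒ Km = slope × Vmax.
Km = 2.31 × 2.29 = 5.29 mM.

5.29 mM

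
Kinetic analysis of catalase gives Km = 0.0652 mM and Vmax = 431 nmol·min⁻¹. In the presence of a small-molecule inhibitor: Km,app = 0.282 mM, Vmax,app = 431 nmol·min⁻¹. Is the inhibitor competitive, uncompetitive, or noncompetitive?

Km increases (0.0652 → 0.282 mM) while Vmax is unchanged — the hallmark of competitive inhibition.

competitive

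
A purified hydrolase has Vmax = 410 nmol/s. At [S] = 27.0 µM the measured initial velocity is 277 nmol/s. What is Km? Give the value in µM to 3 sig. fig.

v/Vmax = 277/410 = 0.6756 = [S]/(Km+[S]).
So Km + [S] = [S]/0.6756 = 39.96 µM, giving Km = 39.96 − 27.0 = 13.0 µM.

13.0 µM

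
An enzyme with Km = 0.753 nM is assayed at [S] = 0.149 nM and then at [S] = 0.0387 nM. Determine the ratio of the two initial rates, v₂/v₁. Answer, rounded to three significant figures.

The fractional saturations are [S]/(Km+[S]) = 0.149/0.9020 = 0.1652 and 0.0387/0.7917 = 0.04888.
v₂/v₁ is just their ratio: 0.04888/0.1652 = 0.296.

0.296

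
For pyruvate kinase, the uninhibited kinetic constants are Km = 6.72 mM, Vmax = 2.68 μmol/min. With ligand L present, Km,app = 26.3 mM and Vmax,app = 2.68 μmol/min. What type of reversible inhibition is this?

competitive

Km increases (6.72 → 26.3 mM) while Vmax is unchanged — the hallmark of competitive inhibition.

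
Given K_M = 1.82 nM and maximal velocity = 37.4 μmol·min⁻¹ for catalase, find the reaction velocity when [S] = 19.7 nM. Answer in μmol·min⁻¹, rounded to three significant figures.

v = Vmax·[S]/(Km + [S]) = 37.4 × 19.7 / (1.82 + 19.7)
  = 736.8 / 21.52 = 34.2 μmol·min⁻¹.

34.2 μmol·min⁻¹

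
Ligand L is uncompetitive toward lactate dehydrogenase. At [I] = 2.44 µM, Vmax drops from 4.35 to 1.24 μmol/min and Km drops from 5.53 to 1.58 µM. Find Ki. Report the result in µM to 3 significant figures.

0.973 µM

Uncompetitive: Vmax,app = Vmax/α (and Km,app = Km/α) with α = 1 + [I]/Ki.
α = Vmax/Vmax,app = 4.35/1.24 = 3.508.
Ki = [I]/(α − 1) = 2.44/2.508 = 0.973 µM.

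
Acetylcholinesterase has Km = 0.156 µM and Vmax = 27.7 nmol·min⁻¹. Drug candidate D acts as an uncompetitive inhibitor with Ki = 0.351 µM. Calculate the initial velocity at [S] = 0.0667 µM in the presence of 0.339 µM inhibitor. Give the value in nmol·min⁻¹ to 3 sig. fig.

α = 1 + [I]/Ki = 1 + 0.339/0.351 = 1.966.
For an uncompetitive inhibitor, both parameters are divided by α, giving Vmax/α and Km/α: Km,app = 0.0794 µM, Vmax,app = 14.1 nmol·min⁻¹.
v = Vmax,app·[S]/(Km,app + [S]) = 14.1 × 0.0667/(0.0794 + 0.0667) = 6.43 nmol·min⁻¹.

6.43 nmol·min⁻¹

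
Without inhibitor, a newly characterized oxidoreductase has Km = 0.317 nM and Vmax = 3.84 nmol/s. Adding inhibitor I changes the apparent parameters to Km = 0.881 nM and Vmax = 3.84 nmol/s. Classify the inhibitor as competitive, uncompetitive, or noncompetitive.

Km increases (0.317 → 0.881 nM) while Vmax is unchanged — the hallmark of competitive inhibition.

competitive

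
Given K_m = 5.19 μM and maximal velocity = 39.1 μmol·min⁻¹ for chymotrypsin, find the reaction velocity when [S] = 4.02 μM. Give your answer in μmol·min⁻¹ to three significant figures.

[S]/(Km+[S]) = 4.02/9.210 = 0.4365, the fractional saturation.
v = 0.4365 × Vmax = 0.4365 × 39.1 = 17.1 μmol·min⁻¹.

17.1 μmol·min⁻¹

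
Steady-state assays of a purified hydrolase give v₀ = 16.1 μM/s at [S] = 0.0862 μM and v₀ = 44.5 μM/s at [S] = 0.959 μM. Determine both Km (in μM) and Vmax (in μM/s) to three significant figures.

Km = 0.202 μM; Vmax = 53.9 μM/s

In reciprocal form, 1/v = (Km/Vmax)·(1/[S]) + 1/Vmax. The two points give (1/[S], 1/v) = (11.60, 0.06211) and (1.043, 0.02247).
Slope = (0.06211 − 0.02247)/(11.60 − 1.043) = 0.003754; intercept = 0.06211 − 0.003754×11.60 = 0.01856.
Vmax = 1/intercept = 53.9 μM/s; Km = slope × Vmax = 0.003754 × 53.9 = 0.202 μM.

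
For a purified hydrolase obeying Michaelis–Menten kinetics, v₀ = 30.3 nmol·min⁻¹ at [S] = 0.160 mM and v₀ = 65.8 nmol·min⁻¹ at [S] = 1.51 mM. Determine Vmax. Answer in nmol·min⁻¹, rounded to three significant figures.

76.4 nmol·min⁻¹

In reciprocal form, 1/v = (Km/Vmax)·(1/[S]) + 1/Vmax. The two points give (1/[S], 1/v) = (6.250, 0.03300) and (0.6623, 0.01520).
Slope = (0.03300 − 0.01520)/(6.250 − 0.6623) = 0.003187; intercept = 0.03300 − 0.003187×6.250 = 0.01309.
Vmax = 1/intercept = 76.4 nmol·min⁻¹; Km = slope × Vmax = 0.003187 × 76.4 = 0.243 mM.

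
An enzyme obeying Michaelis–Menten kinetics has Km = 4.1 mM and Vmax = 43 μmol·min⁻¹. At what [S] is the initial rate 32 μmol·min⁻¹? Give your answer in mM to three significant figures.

11.9 mM

Rearranging v = Vmax[S]/(Km+[S]) gives [S] = Km·v/(Vmax − v).
[S] = 4.1 × 32 / (43 − 32) = 131.2/11.00 = 11.9 mM.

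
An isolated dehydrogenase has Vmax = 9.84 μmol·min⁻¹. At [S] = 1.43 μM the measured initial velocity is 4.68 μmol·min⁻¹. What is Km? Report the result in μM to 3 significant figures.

From v = Vmax[S]/(Km+[S]), Km = [S](Vmax − v)/v.
Km = 1.43 × (9.84 − 4.68) / 4.68 = 7.379/4.68 = 1.58 μM.

1.58 μM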